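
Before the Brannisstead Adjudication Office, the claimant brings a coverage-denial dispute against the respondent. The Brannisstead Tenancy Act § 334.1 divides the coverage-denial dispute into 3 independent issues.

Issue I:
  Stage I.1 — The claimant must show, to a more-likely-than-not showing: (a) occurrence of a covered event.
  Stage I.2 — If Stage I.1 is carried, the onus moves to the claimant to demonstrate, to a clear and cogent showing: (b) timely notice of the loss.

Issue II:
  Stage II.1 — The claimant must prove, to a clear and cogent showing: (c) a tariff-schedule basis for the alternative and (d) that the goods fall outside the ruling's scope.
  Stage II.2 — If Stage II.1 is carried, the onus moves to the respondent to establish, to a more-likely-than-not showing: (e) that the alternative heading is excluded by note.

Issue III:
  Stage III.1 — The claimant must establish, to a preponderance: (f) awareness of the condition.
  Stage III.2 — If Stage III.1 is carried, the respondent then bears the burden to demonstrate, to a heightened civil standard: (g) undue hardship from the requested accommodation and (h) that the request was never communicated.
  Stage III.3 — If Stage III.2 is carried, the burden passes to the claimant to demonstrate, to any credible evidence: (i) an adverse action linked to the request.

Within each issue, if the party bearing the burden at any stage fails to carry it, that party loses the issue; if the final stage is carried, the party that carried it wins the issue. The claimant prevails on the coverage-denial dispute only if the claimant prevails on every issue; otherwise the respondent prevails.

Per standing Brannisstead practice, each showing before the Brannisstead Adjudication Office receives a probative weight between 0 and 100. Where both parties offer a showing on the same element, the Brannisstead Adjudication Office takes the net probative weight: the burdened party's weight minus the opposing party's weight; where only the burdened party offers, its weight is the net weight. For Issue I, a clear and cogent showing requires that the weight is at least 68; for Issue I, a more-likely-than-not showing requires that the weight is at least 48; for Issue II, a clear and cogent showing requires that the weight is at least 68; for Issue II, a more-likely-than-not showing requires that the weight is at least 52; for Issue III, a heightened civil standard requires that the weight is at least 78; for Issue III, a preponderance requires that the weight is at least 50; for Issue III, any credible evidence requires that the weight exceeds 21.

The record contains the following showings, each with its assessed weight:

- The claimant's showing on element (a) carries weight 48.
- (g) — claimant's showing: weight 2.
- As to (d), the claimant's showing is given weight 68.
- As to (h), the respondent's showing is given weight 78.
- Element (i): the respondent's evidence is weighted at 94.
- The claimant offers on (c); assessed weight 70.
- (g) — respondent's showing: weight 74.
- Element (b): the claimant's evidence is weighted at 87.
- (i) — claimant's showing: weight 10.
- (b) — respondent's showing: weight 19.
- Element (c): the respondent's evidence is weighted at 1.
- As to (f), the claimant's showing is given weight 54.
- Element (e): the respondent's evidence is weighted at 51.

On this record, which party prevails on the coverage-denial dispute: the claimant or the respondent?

— Issue I —
At Stage I.1 the claimant must meet a more-likely-than-not showing (weight is at least 48): on (a) the weight is 48, which does reach 48, so (a) meets the standard.
  Stage I.1 carried; the burden remains with the claimant.
At Stage I.2 the claimant must meet a clear and cogent showing (weight is at least 68): on (b) the weight is 87 less the opposing 19 gives net 68, ≥ 68, so (b) meets the standard.
  All elements met at the final stage.
Every stage carried; the claimant prevails on this issue.
— Issue II —
At Stage II.1 the claimant must meet a clear and cogent showing (weight is at least 68): on (c) the weight is 70 less the opposing 1 gives net 69, which does reach 68, so (c) meets the standard; on (d) the weight is 68, which does reach 68, so (d) meets the standard.
  Stage II.1 carried; the burden shifts to the respondent.
At Stage II.2 the respondent must meet a more-likely-than-not showing (weight is at least 52): on (e) the weight is 51, < 52, so (e) does not meet the standard.
  Not every element is met, so the respondent fails to carry Stage II.2.
The claimant prevails on this issue.
— Issue III —
At Stage III.1 the claimant must meet a preponderance (weight is at least 50): on (f) the weight is 54, which does reach 50, so (f) meets the standard.
  All elements met. The burden passes to the respondent.
At Stage III.2 the respondent must meet a heightened civil standard (weight is at least 78): on (g) the weight is 74 less the opposing 2 gives net 72, which does not reach 78, so (g) does not meet the standard; on (h) the weight is 78, ≥ 78, so (h) meets the standard.
  Stage III.2 not carried; the respondent fails its burden.
The claimant prevails on this issue.
Per-issue: Issue I → claimant; Issue II → claimant; Issue III → claimant. The claimant must prevail on every issue; overall, the claimant prevails.

claimant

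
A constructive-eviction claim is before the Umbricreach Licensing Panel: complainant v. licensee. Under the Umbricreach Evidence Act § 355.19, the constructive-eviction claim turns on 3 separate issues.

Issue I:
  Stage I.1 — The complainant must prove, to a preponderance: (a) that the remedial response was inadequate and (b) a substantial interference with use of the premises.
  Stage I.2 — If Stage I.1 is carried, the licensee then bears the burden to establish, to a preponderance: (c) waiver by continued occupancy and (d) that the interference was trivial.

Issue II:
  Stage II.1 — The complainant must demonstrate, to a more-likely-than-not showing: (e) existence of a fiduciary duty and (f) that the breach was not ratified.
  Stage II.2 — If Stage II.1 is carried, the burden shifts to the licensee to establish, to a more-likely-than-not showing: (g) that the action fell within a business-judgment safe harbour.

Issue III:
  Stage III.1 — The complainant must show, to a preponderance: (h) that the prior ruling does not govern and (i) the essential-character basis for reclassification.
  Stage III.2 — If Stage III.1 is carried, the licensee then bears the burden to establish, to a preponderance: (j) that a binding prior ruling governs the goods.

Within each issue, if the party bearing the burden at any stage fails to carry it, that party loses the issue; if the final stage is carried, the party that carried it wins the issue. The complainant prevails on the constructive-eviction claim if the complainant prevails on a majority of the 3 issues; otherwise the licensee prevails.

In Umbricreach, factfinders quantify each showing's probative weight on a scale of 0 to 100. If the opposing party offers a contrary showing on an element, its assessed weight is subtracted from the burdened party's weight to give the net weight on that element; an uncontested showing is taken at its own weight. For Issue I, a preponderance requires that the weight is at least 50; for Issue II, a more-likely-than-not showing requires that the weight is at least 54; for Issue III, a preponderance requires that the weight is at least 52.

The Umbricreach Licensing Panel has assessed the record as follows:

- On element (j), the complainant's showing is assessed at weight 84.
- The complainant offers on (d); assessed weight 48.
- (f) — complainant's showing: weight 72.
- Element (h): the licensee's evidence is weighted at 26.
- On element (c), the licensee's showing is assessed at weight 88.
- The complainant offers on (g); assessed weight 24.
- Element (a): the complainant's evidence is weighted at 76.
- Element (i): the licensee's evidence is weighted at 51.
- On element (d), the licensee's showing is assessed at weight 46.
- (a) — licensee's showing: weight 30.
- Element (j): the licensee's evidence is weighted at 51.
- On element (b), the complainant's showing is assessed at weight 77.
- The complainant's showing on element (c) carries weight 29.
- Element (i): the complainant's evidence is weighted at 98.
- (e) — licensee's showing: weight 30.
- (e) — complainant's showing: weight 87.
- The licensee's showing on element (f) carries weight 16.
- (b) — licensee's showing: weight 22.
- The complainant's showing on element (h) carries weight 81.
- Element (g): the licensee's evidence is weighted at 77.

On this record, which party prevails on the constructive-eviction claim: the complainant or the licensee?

— Issue I —
Stage I.1 — burden on complainant; standard: a preponderance (weight is at least 50).
    (a): 76 − 30 = 46 < 50 [not met]
    (b): 77 − 22 = 55 ≥ 50 [met]
  Stage I.1 not carried; the complainant fails its burden.
The licensee prevails on this issue.
— Issue II —
Stage II.1 — burden on complainant; standard: a more-likely-than-not showing (weight is at least 54).
    (e): 87 − 30 = 57 ≥ 54 [met]
    (f): 72 − 16 = 56 ≥ 54 [met]
  Stage II.1 carried; the burden shifts to the licensee.
Stage II.2 — burden on licensee; standard: a more-likely-than-not showing (weight is at least 54).
    (g): 77 − 24 = 53 < 54 [not met]
  Not every element is met, so the licensee fails to carry Stage II.2.
The analysis ends at Stage II.2; the complainant prevails on this issue.
— Issue III —
At Stage III.1 the complainant must meet a preponderance (weight is at least 52): on (h) the weight is 81 less the opposing 26 gives net 55, ≥ 52, so (h) meets the standard; on (i) the weight is 98 less the opposing 51 gives net 47, < 52, so (i) does not meet the standard.
  Stage III.1 not carried; the complainant fails its burden.
The analysis ends at Stage III.1; the licensee prevails on this issue.
Per-issue: Issue I → licensee; Issue II → complainant; Issue III → licensee. The complainant must prevail on a majority of issues; overall, the licensee prevails.

licensee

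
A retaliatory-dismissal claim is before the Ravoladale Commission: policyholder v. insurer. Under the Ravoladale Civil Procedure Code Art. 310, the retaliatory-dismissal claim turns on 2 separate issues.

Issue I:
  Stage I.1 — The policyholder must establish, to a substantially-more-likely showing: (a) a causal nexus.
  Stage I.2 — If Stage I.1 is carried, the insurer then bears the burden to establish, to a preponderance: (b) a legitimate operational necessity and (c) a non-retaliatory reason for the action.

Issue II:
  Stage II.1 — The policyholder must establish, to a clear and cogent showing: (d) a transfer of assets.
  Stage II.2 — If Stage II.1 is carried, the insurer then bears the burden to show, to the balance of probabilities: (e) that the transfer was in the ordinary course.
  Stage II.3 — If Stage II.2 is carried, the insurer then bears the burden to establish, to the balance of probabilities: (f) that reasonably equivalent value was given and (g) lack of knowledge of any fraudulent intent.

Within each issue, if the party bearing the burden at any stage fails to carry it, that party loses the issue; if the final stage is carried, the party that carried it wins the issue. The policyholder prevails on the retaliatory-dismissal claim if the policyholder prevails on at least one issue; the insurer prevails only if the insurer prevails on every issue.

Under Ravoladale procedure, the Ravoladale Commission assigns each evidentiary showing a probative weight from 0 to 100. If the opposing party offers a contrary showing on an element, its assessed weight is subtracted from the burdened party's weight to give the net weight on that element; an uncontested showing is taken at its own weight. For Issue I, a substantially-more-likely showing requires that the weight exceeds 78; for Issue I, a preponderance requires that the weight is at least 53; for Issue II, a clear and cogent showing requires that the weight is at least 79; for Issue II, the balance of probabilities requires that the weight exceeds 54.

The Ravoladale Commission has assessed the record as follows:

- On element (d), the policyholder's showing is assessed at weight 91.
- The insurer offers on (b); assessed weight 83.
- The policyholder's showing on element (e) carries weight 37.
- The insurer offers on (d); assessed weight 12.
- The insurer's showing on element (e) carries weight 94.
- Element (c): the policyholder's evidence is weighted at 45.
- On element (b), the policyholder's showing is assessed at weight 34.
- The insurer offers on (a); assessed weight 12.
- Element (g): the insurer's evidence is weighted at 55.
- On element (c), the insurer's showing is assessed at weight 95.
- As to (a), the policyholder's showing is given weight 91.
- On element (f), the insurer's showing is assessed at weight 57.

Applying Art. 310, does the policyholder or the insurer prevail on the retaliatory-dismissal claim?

policyholder

— Issue I —
Stage I.1 (policyholder, a substantially-more-likely showing, weight exceeds 78): (a) net 91−12=79 > 78 — meets.
  The policyholder carries Stage I.1; the insurer now bears the burden.
Stage I.2 (insurer, a preponderance, weight is at least 53): (b) net 83−34=49 < 53 — fails; (c) net 95−45=50 < 53 — fails.
  Not every element is met, so the insurer fails to carry Stage I.2.
So the policyholder prevails on this issue.
— Issue II —
Stage II.1 — burden on policyholder; standard: a clear and cogent showing (weight is at least 79).
    (d): 91 − 12 = 79 ≥ 79 [met]
  The policyholder carries Stage II.1; the insurer now bears the burden.
Stage II.2 — burden on insurer; standard: the balance of probabilities (weight exceeds 54).
    (e): 94 − 37 = 57 > 54 [met]
  All elements met. The insurer retains the burden for Stage II.3.
Stage II.3 — burden on insurer; standard: the balance of probabilities (weight exceeds 54).
    (f): 57 > 54 [met]
    (g): 55 > 54 [met]
  The insurer carries the last stage.
Every stage carried; the insurer prevails on this issue.
Per-issue: Issue I → policyholder; Issue II → insurer. The policyholder must prevail on at least one issue; overall, the policyholder prevails.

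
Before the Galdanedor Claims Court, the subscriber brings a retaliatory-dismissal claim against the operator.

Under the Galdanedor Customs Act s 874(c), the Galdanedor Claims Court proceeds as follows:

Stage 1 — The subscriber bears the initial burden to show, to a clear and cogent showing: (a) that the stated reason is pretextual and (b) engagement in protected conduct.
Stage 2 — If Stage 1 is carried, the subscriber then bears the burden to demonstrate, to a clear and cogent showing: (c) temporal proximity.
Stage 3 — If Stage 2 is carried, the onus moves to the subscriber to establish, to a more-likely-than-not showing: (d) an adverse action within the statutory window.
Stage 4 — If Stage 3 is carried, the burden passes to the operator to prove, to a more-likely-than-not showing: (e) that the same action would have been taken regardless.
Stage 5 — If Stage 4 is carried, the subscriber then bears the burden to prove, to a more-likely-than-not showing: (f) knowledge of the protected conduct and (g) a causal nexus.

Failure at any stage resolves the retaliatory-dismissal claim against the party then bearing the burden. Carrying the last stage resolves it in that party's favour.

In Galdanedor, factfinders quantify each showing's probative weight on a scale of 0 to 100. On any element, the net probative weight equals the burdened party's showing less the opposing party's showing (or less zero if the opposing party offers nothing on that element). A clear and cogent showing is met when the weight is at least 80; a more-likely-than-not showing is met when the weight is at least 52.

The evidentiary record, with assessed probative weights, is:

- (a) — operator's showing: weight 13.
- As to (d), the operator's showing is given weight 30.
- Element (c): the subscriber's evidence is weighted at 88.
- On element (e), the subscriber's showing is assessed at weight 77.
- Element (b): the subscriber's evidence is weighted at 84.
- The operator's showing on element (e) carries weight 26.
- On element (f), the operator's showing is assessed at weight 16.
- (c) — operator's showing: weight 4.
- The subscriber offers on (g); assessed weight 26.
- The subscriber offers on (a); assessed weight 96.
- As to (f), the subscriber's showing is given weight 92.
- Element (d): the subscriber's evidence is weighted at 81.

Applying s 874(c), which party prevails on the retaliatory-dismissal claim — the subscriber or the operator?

At Stage 1 the subscriber must meet a clear and cogent showing (weight is at least 80): on (a) the weight is 96 less the opposing 13 gives net 83, which does reach 80, so (a) meets the standard; on (b) the weight is 84, ≥ 80, so (b) meets the standard.
  All elements met. The subscriber retains the burden for Stage 2.
At Stage 2 the subscriber must meet a clear and cogent showing (weight is at least 80): on (c) the weight is 88 less the opposing 4 gives net 84, which does reach 80, so (c) meets the standard.
  Stage 2 carried; the burden remains with the subscriber.
At Stage 3 the subscriber must meet a more-likely-than-not showing (weight is at least 52): on (d) the weight is 81 less the opposing 30 gives net 51, < 52, so (d) does not meet the standard.
  Stage 3 not carried; the subscriber fails its burden.
So the operator prevails.

operator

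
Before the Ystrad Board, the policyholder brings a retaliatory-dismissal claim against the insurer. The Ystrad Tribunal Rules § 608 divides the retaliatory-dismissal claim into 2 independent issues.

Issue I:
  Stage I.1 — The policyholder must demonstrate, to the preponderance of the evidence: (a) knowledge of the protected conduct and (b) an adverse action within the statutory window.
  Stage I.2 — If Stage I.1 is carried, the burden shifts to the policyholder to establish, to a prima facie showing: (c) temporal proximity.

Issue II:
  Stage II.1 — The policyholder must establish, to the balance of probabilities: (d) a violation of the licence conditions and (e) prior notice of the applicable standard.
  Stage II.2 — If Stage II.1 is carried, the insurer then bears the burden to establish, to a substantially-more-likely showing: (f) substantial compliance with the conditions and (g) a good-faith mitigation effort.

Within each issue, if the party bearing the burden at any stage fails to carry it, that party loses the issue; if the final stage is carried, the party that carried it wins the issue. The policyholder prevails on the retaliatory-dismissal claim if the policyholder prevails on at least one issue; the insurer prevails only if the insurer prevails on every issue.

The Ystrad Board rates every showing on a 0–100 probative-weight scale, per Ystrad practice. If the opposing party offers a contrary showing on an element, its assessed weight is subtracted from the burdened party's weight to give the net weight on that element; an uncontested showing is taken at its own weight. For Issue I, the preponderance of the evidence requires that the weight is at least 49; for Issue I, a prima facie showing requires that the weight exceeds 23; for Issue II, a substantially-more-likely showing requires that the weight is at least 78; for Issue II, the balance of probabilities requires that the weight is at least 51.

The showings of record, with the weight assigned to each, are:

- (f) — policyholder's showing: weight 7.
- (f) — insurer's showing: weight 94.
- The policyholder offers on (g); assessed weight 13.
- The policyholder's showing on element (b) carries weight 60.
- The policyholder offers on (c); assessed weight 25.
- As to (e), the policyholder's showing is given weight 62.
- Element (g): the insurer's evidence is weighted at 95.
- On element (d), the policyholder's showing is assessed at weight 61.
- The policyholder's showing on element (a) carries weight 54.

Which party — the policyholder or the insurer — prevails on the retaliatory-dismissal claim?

— Issue I —
Stage I.1 (policyholder, the preponderance of the evidence, weight is at least 49): (a) 54 ≥ 49 — meets; (b) 60 ≥ 49 — meets.
  Stage I.1 carried; the burden remains with the policyholder.
Stage I.2 (policyholder, a prima facie showing, weight exceeds 23): (c) 25 > 23 — meets.
  The policyholder carries the last stage.
With every stage satisfied, the policyholder prevails on this issue.
— Issue II —
Stage II.1 — burden on policyholder; standard: the balance of probabilities (weight is at least 51).
    (d): 61 ≥ 51 [met]
    (e): 62 ≥ 51 [met]
  Stage II.1 is satisfied; the onus moves to the insurer.
Stage II.2 — burden on insurer; standard: a substantially-more-likely showing (weight is at least 78).
    (f): 94 − 7 = 87 ≥ 78 [met]
    (g): 95 − 13 = 82 ≥ 78 [met]
  The insurer carries the last stage.
With every stage satisfied, the insurer prevails on this issue.
Per-issue: Issue I → policyholder; Issue II → insurer. The policyholder must prevail on at least one issue; overall, the policyholder prevails.

policyholder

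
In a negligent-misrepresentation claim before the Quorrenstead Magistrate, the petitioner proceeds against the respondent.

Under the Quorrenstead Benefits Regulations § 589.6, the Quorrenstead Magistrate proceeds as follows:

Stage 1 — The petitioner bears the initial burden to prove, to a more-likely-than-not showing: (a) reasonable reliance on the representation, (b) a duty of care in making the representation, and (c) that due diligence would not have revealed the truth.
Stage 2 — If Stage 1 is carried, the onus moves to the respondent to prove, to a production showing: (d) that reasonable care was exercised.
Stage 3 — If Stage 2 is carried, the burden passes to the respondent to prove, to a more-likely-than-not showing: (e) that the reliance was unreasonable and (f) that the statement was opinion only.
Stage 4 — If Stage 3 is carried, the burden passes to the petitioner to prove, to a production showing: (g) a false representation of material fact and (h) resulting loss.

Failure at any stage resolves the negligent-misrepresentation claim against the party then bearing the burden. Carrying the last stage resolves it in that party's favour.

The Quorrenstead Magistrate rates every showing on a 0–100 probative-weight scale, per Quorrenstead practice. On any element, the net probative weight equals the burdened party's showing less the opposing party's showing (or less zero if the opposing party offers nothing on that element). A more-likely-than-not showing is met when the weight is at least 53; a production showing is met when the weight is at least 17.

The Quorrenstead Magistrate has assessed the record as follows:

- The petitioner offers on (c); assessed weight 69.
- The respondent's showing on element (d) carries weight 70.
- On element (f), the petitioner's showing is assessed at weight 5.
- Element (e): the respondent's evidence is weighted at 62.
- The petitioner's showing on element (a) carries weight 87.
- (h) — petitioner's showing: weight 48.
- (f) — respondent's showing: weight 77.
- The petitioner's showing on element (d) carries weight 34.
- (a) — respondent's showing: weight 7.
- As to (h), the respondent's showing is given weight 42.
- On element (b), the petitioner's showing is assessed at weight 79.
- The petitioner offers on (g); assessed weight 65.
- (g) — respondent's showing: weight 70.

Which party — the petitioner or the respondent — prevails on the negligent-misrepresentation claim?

Stage 1 — burden on petitioner; standard: a more-likely-than-not showing (weight is at least 53).
    (a): 87 − 7 = 80 ≥ 53 [met]
    (b): 79 ≥ 53 [met]
    (c): 69 ≥ 53 [met]
  Stage 1 carried; the burden shifts to the respondent.
Stage 2 — burden on respondent; standard: a production showing (weight is at least 17).
    (d): 70 − 34 = 36 ≥ 17 [met]
  Stage 2 carried; the burden remains with the respondent.
Stage 3 — burden on respondent; standard: a more-likely-than-not showing (weight is at least 53).
    (e): 62 ≥ 53 [met]
    (f): 77 − 5 = 72 ≥ 53 [met]
  The respondent carries Stage 3; the petitioner now bears the burden.
Stage 4 — burden on petitioner; standard: a production showing (weight is at least 17).
    (g): 65 − 70 = -5 < 17 [not met]
    (h): 48 − 42 = 6 < 17 [not met]
  Stage 4 not carried; the petitioner fails its burden.
So the respondent prevails.

respondent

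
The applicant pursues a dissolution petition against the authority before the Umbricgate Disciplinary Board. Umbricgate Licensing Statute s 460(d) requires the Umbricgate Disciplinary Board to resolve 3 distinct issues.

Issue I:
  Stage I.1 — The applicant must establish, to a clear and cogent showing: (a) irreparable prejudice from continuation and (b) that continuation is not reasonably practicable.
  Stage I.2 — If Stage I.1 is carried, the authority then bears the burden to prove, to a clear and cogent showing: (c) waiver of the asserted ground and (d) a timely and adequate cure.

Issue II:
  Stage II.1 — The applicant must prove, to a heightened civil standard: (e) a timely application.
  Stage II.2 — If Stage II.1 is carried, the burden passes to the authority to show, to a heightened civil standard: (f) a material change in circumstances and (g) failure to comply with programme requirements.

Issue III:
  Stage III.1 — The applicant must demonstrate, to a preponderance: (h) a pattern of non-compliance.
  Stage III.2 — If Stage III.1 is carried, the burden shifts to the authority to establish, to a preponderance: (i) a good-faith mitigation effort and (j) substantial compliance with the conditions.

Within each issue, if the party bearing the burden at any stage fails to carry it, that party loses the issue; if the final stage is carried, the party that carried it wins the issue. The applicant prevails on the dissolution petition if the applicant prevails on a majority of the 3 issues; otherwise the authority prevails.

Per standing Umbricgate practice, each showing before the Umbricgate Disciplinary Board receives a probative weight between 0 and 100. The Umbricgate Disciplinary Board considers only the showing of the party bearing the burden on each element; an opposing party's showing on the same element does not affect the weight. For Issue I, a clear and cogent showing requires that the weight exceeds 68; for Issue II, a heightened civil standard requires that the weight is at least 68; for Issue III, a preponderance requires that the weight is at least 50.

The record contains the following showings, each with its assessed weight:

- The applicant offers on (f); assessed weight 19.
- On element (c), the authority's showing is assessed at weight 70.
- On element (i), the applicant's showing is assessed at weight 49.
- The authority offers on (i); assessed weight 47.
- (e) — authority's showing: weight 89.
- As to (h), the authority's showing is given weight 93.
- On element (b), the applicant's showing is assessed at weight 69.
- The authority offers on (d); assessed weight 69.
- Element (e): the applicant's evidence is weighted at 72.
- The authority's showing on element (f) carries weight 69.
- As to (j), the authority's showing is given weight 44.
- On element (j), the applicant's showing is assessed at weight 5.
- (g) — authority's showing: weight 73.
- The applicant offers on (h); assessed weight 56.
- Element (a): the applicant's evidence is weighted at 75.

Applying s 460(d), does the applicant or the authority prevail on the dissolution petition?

authority

— Issue I —
At Stage I.1 the applicant must meet a clear and cogent showing (weight exceeds 68): on (a) the weight is 75, which does exceed 68, so (a) meets the standard; on (b) the weight is 69, which does exceed 68, so (b) meets the standard.
  The applicant carries Stage I.1; the authority now bears the burden.
At Stage I.2 the authority must meet a clear and cogent showing (weight exceeds 68): on (c) the weight is 70, which does exceed 68, so (c) meets the standard; on (d) the weight is 69, > 68, so (d) meets the standard.
  The authority carries the last stage.
All stages carried — the authority prevails on this issue.
— Issue II —
Stage II.1 (applicant, a heightened civil standard, weight is at least 68): (e) 72 (authority's 89 disregarded) ≥ 68 — meets.
  Stage II.1 is satisfied; the onus moves to the authority.
Stage II.2 (authority, a heightened civil standard, weight is at least 68): (f) 69 (applicant's 19 disregarded) ≥ 68 — meets; (g) 73 ≥ 68 — meets.
  All elements met at the final stage.
All stages carried — the authority prevails on this issue.
— Issue III —
Stage III.1 — burden on applicant; standard: a preponderance (weight is at least 50).
    (h): 56 (authority's 93 disregarded) ≥ 50 [met]
  Stage III.1 carried; the burden shifts to the authority.
Stage III.2 — burden on authority; standard: a preponderance (weight is at least 50).
    (i): 47 (applicant's 49 disregarded) < 50 [not met]
    (j): 44 (applicant's 5 disregarded) < 50 [not met]
  Stage III.2 not carried; the authority fails its burden.
The analysis ends at Stage III.2; the applicant prevails on this issue.
Per-issue: Issue I → authority; Issue II → authority; Issue III → applicant. The applicant must prevail on a majority of issues; overall, the authority prevails.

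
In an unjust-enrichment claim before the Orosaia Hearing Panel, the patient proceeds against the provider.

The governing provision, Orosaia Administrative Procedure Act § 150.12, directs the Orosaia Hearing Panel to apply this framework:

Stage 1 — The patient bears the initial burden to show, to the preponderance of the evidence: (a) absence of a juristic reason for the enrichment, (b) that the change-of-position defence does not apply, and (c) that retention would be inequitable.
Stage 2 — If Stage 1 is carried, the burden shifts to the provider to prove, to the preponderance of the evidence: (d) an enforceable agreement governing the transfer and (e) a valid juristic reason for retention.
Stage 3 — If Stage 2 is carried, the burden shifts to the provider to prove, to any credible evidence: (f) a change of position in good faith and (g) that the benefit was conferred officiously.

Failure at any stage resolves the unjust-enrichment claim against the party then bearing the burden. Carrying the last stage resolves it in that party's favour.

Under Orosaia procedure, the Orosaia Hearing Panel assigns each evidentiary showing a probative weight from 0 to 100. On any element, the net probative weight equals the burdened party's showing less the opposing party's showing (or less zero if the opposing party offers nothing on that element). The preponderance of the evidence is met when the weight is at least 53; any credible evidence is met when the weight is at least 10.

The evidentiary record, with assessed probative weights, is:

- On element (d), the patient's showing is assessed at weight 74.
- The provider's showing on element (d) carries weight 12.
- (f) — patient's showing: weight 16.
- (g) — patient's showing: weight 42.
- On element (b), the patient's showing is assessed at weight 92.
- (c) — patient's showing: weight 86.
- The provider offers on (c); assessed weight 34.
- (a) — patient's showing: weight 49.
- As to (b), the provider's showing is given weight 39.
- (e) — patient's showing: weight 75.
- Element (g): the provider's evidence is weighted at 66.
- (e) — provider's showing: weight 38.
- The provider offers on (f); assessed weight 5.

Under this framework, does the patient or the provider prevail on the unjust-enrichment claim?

At Stage 1 the patient must meet the preponderance of the evidence (weight is at least 53): on (a) the weight is 49, which does not reach 53, so (a) does not meet the standard; on (b) the weight is 92 less the opposing 39 gives net 53, ≥ 53, so (b) meets the standard; on (c) the weight is 86 less the opposing 34 gives net 52, < 53, so (c) does not meet the standard.
  Not every element is met, so the patient fails to carry Stage 1.
So the provider prevails.

provider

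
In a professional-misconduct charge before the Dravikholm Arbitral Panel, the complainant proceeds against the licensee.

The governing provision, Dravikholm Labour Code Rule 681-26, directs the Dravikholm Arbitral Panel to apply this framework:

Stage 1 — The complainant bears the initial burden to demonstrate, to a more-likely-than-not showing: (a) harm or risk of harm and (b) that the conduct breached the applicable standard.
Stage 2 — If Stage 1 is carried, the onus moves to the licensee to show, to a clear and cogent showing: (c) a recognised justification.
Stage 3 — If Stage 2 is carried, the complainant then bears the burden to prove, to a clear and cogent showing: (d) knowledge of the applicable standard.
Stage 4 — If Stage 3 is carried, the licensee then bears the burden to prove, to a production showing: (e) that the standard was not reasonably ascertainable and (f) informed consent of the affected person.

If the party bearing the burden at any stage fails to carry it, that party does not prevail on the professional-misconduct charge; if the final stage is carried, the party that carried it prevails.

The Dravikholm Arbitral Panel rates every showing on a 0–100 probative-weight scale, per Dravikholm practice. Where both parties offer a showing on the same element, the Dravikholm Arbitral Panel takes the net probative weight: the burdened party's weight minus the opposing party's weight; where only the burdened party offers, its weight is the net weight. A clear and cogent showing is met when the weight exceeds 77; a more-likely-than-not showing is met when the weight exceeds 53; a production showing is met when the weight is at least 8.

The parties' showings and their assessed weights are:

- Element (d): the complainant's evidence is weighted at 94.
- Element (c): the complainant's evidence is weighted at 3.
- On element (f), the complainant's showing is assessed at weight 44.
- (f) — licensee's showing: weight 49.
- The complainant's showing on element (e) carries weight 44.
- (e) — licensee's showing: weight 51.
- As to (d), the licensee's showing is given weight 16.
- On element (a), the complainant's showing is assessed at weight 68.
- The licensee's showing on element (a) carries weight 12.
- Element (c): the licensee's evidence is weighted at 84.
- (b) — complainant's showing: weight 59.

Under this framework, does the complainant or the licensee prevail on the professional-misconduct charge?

complainant

At Stage 1 the complainant must meet a more-likely-than-not showing (weight exceeds 53): on (a) the weight is 68 less the opposing 12 gives net 56, > 53, so (a) meets the standard; on (b) the weight is 59, > 53, so (b) meets the standard.
  All elements met. The burden passes to the licensee.
At Stage 2 the licensee must meet a clear and cogent showing (weight exceeds 77): on (c) the weight is 84 less the opposing 3 gives net 81, > 77, so (c) meets the standard.
  Stage 2 carried; the burden shifts to the complainant.
At Stage 3 the complainant must meet a clear and cogent showing (weight exceeds 77): on (d) the weight is 94 less the opposing 16 gives net 78, which does exceed 77, so (d) meets the standard.
  The complainant carries Stage 3; the licensee now bears the burden.
At Stage 4 the licensee must meet a production showing (weight is at least 8): on (e) the weight is 51 less the opposing 44 gives net 7, which does not reach 8, so (e) does not meet the standard; on (f) the weight is 49 less the opposing 44 gives net 5, which does not reach 8, so (f) does not meet the standard.
  The licensee does not carry Stage 4.
The complainant prevails.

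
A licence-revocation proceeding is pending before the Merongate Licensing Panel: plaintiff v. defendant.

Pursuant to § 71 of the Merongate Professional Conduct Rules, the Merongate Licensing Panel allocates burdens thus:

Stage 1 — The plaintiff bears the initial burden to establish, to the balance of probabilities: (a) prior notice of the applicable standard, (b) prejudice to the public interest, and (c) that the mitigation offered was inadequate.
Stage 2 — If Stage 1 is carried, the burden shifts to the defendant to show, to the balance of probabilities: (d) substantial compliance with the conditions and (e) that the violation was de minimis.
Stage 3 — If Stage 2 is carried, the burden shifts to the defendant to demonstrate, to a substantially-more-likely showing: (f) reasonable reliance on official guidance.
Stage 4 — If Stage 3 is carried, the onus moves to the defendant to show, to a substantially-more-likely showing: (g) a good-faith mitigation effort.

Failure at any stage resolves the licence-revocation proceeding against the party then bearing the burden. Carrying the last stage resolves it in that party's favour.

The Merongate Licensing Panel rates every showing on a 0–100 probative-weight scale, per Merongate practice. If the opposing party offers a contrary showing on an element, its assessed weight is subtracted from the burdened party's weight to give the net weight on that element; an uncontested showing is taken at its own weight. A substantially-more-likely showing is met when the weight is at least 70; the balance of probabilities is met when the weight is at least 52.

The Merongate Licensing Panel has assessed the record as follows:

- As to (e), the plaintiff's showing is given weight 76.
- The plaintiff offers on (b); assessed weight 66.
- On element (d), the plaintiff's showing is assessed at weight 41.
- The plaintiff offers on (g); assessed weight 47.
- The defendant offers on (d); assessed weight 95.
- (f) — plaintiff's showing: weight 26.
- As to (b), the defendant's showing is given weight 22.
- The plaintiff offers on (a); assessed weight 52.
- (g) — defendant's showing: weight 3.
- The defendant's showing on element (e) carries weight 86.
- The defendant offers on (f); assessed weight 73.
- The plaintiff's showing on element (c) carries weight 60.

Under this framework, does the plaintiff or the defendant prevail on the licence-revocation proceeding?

Stage 1 (plaintiff, the balance of probabilities, weight is at least 52): (a) 52 ≥ 52 — meets; (b) net 66−22=44 < 52 — fails; (c) 60 ≥ 52 — meets.
  The plaintiff does not carry Stage 1.
The defendant prevails.

defendant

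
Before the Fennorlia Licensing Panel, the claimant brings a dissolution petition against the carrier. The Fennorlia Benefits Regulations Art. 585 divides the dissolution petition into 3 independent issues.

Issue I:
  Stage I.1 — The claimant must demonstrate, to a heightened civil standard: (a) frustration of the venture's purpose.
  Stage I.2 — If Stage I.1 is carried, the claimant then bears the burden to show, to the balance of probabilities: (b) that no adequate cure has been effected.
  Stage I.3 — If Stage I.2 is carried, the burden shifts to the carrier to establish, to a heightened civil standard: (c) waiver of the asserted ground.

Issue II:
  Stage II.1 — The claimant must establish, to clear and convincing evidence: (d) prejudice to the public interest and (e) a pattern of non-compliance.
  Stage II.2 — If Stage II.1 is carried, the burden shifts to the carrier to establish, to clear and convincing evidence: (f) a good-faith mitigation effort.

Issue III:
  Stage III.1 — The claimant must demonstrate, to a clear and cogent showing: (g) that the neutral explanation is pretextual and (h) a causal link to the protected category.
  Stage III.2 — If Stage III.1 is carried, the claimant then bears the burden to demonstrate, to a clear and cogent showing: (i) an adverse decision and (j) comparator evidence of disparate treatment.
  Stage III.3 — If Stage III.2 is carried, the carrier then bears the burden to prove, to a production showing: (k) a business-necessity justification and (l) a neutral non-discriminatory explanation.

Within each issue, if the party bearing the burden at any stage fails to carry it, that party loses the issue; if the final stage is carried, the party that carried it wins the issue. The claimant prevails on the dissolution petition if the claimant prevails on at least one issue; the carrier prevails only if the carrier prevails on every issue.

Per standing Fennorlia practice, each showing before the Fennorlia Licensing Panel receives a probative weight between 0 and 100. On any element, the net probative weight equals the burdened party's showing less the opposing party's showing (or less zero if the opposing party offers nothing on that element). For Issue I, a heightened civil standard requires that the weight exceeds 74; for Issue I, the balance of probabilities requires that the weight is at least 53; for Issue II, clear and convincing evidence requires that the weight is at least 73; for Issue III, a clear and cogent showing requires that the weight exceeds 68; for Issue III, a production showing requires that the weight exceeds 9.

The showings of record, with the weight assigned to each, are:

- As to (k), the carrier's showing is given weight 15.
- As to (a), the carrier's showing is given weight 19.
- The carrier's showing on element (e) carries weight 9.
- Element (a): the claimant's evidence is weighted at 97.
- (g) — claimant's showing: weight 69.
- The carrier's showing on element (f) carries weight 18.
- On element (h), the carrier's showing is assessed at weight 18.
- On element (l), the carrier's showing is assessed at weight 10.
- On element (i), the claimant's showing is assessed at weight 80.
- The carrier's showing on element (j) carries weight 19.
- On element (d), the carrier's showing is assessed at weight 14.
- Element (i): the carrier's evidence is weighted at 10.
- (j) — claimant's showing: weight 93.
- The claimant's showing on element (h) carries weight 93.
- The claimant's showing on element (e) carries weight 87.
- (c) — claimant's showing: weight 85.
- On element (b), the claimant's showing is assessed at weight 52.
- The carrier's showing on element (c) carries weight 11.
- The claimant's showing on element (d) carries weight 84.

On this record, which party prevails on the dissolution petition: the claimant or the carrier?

— Issue I —
Stage I.1 — burden on claimant; standard: a heightened civil standard (weight exceeds 74).
    (a): 97 − 19 = 78 > 74 [met]
  Stage I.1 carried; the burden remains with the claimant.
Stage I.2 — burden on claimant; standard: the balance of probabilities (weight is at least 53).
    (b): 52 < 53 [not met]
  Not every element is met, so the claimant fails to carry Stage I.2.
So the carrier prevails on this issue.
— Issue II —
Stage II.1 (claimant, clear and convincing evidence, weight is at least 73): (d) net 84−14=70 < 73 — fails; (e) net 87−9=78 ≥ 73 — meets.
  The claimant does not carry Stage II.1.
The carrier prevails on this issue.
— Issue III —
At Stage III.1 the claimant must meet a clear and cogent showing (weight exceeds 68): on (g) the weight is 69, which does exceed 68, so (g) meets the standard; on (h) the weight is 93 less the opposing 18 gives net 75, which does exceed 68, so (h) meets the standard.
  Stage III.1 is satisfied; the claimant continues to bear the burden.
At Stage III.2 the claimant must meet a clear and cogent showing (weight exceeds 68): on (i) the weight is 80 less the opposing 10 gives net 70, which does exceed 68, so (i) meets the standard; on (j) the weight is 93 less the opposing 19 gives net 74, which does exceed 68, so (j) meets the standard.
  The claimant carries Stage III.2; the carrier now bears the burden.
At Stage III.3 the carrier must meet a production showing (weight exceeds 9): on (k) the weight is 15, > 9, so (k) meets the standard; on (l) the weight is 10, which does exceed 9, so (l) meets the standard.
  The carrier carries the last stage.
All stages carried — the carrier prevails on this issue.
Per-issue: Issue I → carrier; Issue II → carrier; Issue III → carrier. The claimant must prevail on at least one issue; overall, the carrier prevails.

carrier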